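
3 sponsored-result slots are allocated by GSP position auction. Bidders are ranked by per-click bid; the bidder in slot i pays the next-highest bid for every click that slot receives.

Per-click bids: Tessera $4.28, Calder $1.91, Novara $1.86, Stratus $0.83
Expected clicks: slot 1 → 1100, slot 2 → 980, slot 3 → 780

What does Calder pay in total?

Calder pays $1822.80

Per-click bids in order: $4.28 (Tessera) > $1.91 (Calder) > $1.86 (Novara) > $0.83 (Stratus)
Calder holds slot 2 → pays next bid $1.86 × 980 clicks = $1822.80.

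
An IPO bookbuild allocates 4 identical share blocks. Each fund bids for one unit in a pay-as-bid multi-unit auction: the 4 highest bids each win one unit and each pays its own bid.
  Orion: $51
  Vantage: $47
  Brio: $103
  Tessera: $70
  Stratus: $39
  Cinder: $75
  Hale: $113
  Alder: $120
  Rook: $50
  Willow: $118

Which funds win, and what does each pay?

Alder $120, Willow $118, Hale $113, Brio $103

Bids ranked high→low: 120 (Alder), 118 (Willow), 113 (Hale), 103 (Brio), 75 (Cinder), 70 (Tessera), …
Top 4: Alder, Willow, Hale, Brio.
Each winner pays its own bid: Alder $120, Willow $118, Hale $113, Brio $103.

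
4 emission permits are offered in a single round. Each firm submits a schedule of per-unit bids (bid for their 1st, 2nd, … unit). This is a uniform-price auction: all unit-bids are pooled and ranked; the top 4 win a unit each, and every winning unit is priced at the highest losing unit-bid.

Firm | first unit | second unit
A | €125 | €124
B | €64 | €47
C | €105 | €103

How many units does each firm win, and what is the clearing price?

All unit-bids, highest first — top 4: 125 (A-1), 124 (A-2), 105 (C-1), 103 (C-2)
The (k+1)-th unit-bid is €64.
Allocation: A 2, C 2.

A 2, C 2; clearing price €64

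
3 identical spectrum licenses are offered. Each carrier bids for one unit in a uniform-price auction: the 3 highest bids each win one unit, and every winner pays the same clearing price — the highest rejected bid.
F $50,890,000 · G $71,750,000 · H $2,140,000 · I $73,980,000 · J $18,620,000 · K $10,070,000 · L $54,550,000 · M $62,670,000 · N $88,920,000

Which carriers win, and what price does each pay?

Bids ranked high→low: 88,920,000 (N), 73,980,000 (I), 71,750,000 (G), 62,670,000 (M), 54,550,000 (L), …
Top 3: N, I, G.
Clearing price = highest rejected bid = $62,670,000.

N, I, G; each pays $62,670,000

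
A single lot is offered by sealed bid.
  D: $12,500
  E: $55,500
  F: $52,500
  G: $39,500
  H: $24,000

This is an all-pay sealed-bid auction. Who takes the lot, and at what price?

E pays $55,500

Rule: the highest bidder wins the item, but every bidder pays their own bid.
Bids in order: 55,500 (E) > 52,500 (F) > 39,500 (G) > 24,000 (H) > 12,500 (D)
E is highest and takes the item; every bidder forfeits their bid.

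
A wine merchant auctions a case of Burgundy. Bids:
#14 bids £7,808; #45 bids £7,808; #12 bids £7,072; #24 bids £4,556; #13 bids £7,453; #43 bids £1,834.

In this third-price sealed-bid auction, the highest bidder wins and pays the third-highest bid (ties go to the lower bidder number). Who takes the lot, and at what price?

Third-price sealed-bid auction: the highest bidder wins and pays the third-highest bid.
Bids in order: 7,808 (#14) > 7,808 (#45) > 7,453 (#13) > 7,072 (#12) > 4,556 (#24) > 1,834 (#43)
#14 and #45 tie at £7,808; tie-break gives it to #14.
#14 is highest; pays the third-highest bid, £7,453.

#14 pays £7,453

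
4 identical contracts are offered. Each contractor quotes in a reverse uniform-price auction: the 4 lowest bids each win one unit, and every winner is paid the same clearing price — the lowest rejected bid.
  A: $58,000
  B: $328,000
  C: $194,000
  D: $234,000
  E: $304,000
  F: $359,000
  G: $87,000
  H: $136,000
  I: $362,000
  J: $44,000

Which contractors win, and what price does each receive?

Sorting: 44,000 (J), 58,000 (A), 87,000 (G), 136,000 (H), 194,000 (C), 234,000 (D), …
Lowest 4: J, A, G, H.
First losing bid is C's $194,000, which sets the uniform price.

J, A, G, H; each is paid $194,000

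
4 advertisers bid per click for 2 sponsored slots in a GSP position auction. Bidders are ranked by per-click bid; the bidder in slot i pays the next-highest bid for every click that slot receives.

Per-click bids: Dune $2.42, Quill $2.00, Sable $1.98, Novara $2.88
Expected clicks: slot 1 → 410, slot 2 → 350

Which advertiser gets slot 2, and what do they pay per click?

Sorting advertisers: $2.88 (Novara) > $2.42 (Dune) > $2.00 (Quill) > …
Slot 2 goes to the second-ranked bidder, Dune, who pays the next bid down: $2.00/click.

Dune; $2.00 per click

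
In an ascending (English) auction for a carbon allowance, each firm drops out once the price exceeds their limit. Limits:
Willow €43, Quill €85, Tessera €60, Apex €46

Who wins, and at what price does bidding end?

Limits in order: 85 (Quill) > 60 (Tessera) > 46 (Apex) > 43 (Willow)
Bidding ends when Tessera exits at €60; Quill takes it.

Quill wins at €60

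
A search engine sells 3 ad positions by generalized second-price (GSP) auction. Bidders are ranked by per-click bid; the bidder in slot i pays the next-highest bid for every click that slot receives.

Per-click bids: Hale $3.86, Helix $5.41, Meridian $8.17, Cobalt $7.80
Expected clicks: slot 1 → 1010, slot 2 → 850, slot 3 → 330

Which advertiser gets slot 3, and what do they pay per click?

Ranked by bid: $8.17 (Meridian) > $7.80 (Cobalt) > $5.41 (Helix) > $3.86 (Hale)
Slot 3 goes to the third-ranked bidder, Helix, who pays the next bid down: $3.86/click.

Helix; $3.86 per click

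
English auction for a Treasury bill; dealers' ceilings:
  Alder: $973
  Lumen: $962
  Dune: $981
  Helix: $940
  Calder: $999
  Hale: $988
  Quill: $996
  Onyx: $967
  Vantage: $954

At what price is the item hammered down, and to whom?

Limits in order: 999 (Calder) > 996 (Quill) > 988 (Hale) > 981 (Dune) > 973 (Alder) > 967 (Onyx) > …
Quill is the last rival to drop out, at $996; Calder remains and wins at that price.

Calder wins at $996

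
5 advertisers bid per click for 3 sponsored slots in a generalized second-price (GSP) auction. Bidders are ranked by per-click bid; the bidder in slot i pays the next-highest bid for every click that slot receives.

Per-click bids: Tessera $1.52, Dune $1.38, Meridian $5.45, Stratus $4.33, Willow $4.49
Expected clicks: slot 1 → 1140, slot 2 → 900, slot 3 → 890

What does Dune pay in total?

Ranked by bid: $5.45 (Meridian) > $4.49 (Willow) > $4.33 (Stratus) > $1.52 (Tessera) > …
Dune ranks below slot 3 → no slot, pays nothing.

Dune pays $0.00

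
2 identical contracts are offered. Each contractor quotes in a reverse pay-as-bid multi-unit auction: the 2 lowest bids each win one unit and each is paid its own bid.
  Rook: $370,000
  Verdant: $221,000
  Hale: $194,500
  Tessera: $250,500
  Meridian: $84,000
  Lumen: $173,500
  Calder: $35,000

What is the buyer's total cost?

Sorting: 35,000 (Calder), 84,000 (Meridian), 173,500 (Lumen), 194,500 (Hale), …
Lowest 2: Calder, Meridian.
Total cost = 35,000 + 84,000 = $119,000.

Total cost: $119,000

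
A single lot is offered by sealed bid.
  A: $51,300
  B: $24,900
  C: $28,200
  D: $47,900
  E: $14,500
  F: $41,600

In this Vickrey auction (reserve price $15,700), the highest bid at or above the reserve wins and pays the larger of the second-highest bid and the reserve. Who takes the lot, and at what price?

A pays $47,900

Bids ranked: 51,300 (A) > 47,900 (D) > 41,600 (F) > 28,200 (C) > 24,900 (B) > 14,500 (E)
A has the top bid at or above the reserve ($51,300).
max(second-highest $47,900, reserve $15,700) = $47,900; the reserve does not bind.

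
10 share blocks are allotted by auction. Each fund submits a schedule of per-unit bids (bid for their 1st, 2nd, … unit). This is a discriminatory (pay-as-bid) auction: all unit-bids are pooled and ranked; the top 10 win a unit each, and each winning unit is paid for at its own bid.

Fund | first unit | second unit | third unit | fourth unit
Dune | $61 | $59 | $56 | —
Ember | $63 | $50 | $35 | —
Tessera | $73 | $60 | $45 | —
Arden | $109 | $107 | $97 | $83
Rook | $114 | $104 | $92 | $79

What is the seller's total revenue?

All unit-bids, highest first — top 10: 114 (Rook-1), 109 (Arden-1), 107 (Arden-2), 104 (Rook-2), 97 (Arden-3), 92 (Rook-3), 83 (Arden-4), 79 (Rook-4), 73 (Tessera-1), 63 (Ember-1)
Next rejected bid: $61 (not a price — pay-as-bid).
Each winning unit pays its own bid.
Revenue = 114 + 109 + 107 + 104 + 97 + 92 + 83 + 79 + 73 + 63 = $921.

Total revenue: $921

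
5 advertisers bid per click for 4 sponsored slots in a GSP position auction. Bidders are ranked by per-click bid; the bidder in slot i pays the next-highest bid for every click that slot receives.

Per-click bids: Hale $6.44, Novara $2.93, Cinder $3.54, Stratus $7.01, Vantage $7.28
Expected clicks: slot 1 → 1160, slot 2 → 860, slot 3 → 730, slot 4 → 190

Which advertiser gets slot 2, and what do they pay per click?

Sorting advertisers: $7.28 (Vantage) > $7.01 (Stratus) > $6.44 (Hale) > $3.54 (Cinder) > $2.93 (Novara)
Slot 2 goes to the second-ranked bidder, Stratus, who pays the next bid down: $6.44/click.

Stratus; $6.44 per click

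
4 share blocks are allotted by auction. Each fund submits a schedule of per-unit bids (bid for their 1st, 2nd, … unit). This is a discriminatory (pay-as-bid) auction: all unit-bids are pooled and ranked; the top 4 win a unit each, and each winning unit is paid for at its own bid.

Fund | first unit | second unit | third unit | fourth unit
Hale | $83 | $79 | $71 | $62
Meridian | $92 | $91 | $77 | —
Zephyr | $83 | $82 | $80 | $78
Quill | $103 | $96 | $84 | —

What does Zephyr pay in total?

All unit-bids, highest first — top 4: 103 (Quill-1), 96 (Quill-2), 92 (Meridian-1), 91 (Meridian-2)
Next rejected bid: $84 (not a price — pay-as-bid).
Zephyr wins no units.

Zephyr pays $0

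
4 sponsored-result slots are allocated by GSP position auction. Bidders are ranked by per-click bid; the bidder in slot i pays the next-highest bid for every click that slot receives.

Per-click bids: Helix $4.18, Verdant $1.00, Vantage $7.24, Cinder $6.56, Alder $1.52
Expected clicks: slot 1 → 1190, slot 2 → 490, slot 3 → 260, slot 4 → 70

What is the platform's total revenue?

Ranked by bid: $7.24 (Vantage) > $6.56 (Cinder) > $4.18 (Helix) > $1.52 (Alder) > $1.00 (Verdant)
Slot 1: Vantage pays $6.56 × 1190 = $7806.40
Slot 2: Cinder pays $4.18 × 490 = $2048.20
Slot 3: Helix pays $1.52 × 260 = $395.20
Slot 4: Alder pays $1.00 × 70 = $70.00
Total = $10319.80

Total revenue: $10319.80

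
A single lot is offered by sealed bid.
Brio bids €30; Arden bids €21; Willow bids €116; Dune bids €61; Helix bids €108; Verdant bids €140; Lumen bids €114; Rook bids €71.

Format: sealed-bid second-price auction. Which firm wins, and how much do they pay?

Bids ranked: 140 (Verdant) > 116 (Willow) > 114 (Lumen) > 108 (Helix) > 71 (Rook) > 61 (Dune) > …
Verdant is highest; pays the second-highest bid, €116.

Verdant pays €116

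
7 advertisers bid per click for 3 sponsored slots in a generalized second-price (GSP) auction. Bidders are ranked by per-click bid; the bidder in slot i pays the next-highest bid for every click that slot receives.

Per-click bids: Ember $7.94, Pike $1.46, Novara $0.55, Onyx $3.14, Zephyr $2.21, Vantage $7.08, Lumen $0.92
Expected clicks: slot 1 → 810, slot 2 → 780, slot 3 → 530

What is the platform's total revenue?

Ranked by bid: $7.94 (Ember) > $7.08 (Vantage) > $3.14 (Onyx) > $2.21 (Zephyr) > …
Slot 1: Ember pays $7.08 × 810 = $5734.80
Slot 2: Vantage pays $3.14 × 780 = $2449.20
Slot 3: Onyx pays $2.21 × 530 = $1171.30
Total = $9355.30

Total revenue: $9355.30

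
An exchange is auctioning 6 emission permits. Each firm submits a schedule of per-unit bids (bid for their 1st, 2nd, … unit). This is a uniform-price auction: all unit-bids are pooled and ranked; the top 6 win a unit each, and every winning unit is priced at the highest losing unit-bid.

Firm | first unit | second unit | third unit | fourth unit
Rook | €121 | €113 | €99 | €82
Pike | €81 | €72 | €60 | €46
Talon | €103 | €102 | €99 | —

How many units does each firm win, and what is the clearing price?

Rook 3, Talon 3; clearing price €82

Merging the schedules and taking the best 6: 121 (Rook-1), 113 (Rook-2), 103 (Talon-1), 102 (Talon-2), 99 (Rook-3), 99 (Talon-3)
The (k+1)-th unit-bid is €82.
Allocation: Rook 3, Talon 3.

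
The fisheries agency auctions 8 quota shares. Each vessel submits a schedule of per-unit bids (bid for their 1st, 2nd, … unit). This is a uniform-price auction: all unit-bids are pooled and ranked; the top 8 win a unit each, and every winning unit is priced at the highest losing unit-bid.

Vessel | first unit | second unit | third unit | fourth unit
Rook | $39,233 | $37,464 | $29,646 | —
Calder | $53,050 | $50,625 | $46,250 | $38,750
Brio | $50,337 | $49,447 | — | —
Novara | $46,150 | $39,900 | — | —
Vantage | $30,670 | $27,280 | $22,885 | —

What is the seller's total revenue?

Total revenue: $310,000

Merging the schedules and taking the best 8: 53,050 (Calder-1), 50,625 (Calder-2), 50,337 (Brio-1), 49,447 (Brio-2), 46,250 (Calder-3), 46,150 (Novara-1), 39,900 (Novara-2), 39,233 (Rook-1)
Highest rejected unit-bid = $38,750.
Allocation: Brio 2, Calder 3, Novara 2, Rook 1. Every unit priced at $38,750.
Revenue = 8 × 38,750 = $310,000.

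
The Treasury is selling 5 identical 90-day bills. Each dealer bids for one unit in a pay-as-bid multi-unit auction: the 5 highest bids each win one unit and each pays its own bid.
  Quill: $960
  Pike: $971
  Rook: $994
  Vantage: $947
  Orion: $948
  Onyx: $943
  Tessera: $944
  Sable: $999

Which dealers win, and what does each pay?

Ordering the bids: 999 (Sable), 994 (Rook), 971 (Pike), 960 (Quill), 948 (Orion), 947 (Vantage), 944 (Tessera), …
Top 5: Sable, Rook, Pike, Quill, Orion.
Each winner pays its own bid: Sable $999, Rook $994, Pike $971, Quill $960, Orion $948.

Sable $999, Rook $994, Pike $971, Quill $960, Orion $948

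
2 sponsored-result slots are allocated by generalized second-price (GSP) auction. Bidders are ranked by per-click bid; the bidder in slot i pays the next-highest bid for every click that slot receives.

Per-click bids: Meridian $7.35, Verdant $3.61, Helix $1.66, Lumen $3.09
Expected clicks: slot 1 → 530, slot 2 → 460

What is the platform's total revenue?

Total revenue: $3334.70

Ranked by bid: $7.35 (Meridian) > $3.61 (Verdant) > $3.09 (Lumen) > …
Slot 1: Meridian pays $3.61 × 530 = $1913.30
Slot 2: Verdant pays $3.09 × 460 = $1421.40
Total = $3334.70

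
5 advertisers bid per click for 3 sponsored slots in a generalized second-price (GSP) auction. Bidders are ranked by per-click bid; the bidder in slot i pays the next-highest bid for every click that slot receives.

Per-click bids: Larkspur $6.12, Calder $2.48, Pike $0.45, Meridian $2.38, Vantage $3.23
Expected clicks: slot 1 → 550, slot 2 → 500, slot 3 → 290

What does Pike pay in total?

Pike pays $0.00

Per-click bids in order: $6.12 (Larkspur) > $3.23 (Vantage) > $2.48 (Calder) > $2.38 (Meridian) > …
Pike ranks below slot 3 → no slot, pays nothing.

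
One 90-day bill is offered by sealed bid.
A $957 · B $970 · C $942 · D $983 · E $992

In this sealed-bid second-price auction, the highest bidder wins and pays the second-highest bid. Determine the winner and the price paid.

E pays $983

Rule: the highest bidder wins and pays the second-highest bid.
Bids in order: 992 (E) > 983 (D) > 970 (B) > 957 (A) > 942 (C)
E wins with the highest bid; price is set by the runner-up at $983.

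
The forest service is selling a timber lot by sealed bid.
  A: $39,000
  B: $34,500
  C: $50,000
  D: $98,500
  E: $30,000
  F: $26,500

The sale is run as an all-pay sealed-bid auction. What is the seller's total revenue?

Total revenue: $278,500

All-pay sealed-bid auction: the highest bidder wins the item, but every bidder pays their own bid.
Bids ranked: 98,500 (D) > 50,000 (C) > 39,000 (A) > 34,500 (B) > 30,000 (E) > 26,500 (F)
Every bidder forfeits their bid regardless of winning.
Revenue = 39,000 + 34,500 + 50,000 + 98,500 + 30,000 + 26,500 = $278,500.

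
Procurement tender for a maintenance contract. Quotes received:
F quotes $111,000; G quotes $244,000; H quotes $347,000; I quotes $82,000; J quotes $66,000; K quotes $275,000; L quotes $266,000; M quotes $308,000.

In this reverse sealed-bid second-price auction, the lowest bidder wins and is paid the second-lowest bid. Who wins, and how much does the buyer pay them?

Rule: the lowest bidder wins and is paid the second-lowest bid.
Bids ranked: 66,000 (J) < 82,000 (I) < 111,000 (F) < 244,000 (G) < 266,000 (L) < 275,000 (K) < …
Second-price: J is paid I's bid of $82,000.

J is paid $82,000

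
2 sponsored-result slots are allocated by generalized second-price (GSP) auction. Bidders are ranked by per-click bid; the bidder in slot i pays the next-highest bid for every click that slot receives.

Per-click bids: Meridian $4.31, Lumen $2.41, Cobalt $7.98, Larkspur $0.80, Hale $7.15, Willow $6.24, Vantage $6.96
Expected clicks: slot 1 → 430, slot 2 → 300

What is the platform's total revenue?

Sorting advertisers: $7.98 (Cobalt) > $7.15 (Hale) > $6.96 (Vantage) > …
Slot 1: Cobalt pays $7.15 × 430 = $3074.50
Slot 2: Hale pays $6.96 × 300 = $2088.00
Total = $5162.50

Total revenue: $5162.50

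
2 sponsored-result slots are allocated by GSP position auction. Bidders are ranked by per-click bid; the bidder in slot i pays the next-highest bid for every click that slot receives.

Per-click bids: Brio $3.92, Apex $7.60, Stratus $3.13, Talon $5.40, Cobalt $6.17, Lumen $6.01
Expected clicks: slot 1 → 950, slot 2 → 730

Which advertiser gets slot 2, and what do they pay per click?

Cobalt; $6.01 per click

Sorting advertisers: $7.60 (Apex) > $6.17 (Cobalt) > $6.01 (Lumen) > …
Slot 2 goes to the second-ranked bidder, Cobalt, who pays the next bid down: $6.01/click.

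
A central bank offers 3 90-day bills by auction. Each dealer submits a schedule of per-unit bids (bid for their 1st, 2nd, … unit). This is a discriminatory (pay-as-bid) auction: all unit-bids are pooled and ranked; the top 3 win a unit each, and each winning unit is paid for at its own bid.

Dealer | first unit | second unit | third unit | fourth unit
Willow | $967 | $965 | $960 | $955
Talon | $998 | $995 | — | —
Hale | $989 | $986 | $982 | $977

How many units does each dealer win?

Hale 1, Talon 2

All unit-bids, highest first — top 3: 998 (Talon-1), 995 (Talon-2), 989 (Hale-1)
Next rejected bid: $986 (not a price — pay-as-bid).
Allocation: Hale 1, Talon 2.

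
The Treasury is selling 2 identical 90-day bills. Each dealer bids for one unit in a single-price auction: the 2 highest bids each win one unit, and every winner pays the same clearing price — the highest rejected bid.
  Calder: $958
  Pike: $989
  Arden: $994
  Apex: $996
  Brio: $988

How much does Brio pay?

Bids ranked high→low: 996 (Apex), 994 (Arden), 989 (Pike), 988 (Brio), …
The 2 highest are Apex, Arden.
First losing bid is Pike's $989, which sets the uniform price.
Brio does not win → pays $0.

Brio pays $0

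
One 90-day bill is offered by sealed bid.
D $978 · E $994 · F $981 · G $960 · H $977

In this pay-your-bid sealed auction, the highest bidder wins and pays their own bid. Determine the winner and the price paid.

Bids ranked: 994 (E) > 981 (F) > 978 (D) > 977 (H) > 960 (G)
First-price: E pays what they bid, $994.

E pays $994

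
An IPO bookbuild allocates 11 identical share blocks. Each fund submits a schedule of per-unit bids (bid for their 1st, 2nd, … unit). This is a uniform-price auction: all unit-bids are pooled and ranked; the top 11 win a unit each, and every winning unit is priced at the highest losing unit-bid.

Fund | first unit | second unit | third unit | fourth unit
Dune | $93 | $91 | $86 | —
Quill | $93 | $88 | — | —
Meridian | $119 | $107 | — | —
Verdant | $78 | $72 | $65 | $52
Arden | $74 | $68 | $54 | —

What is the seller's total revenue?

Total revenue: $715

Merging the schedules and taking the best 11: 119 (Meridian-1), 107 (Meridian-2), 93 (Dune-1), 93 (Quill-1), 91 (Dune-2), 88 (Quill-2), 86 (Dune-3), 78 (Verdant-1), 74 (Arden-1), 72 (Verdant-2), 68 (Arden-2)
Highest rejected unit-bid = $65.
Allocation: Arden 2, Dune 3, Meridian 2, Quill 2, Verdant 2. Every unit priced at $65.
Revenue = 11 × 65 = $715.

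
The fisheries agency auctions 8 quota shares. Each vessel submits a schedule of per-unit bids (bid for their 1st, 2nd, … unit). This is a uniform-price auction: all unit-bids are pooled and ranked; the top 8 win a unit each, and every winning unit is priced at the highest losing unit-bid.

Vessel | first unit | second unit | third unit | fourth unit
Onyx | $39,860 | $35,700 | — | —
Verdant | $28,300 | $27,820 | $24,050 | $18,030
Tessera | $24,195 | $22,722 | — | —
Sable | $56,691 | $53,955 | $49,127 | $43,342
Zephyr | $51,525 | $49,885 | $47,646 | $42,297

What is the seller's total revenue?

All unit-bids, highest first — top 8: 56,691 (Sable-1), 53,955 (Sable-2), 51,525 (Zephyr-1), 49,885 (Zephyr-2), 49,127 (Sable-3), 47,646 (Zephyr-3), 43,342 (Sable-4), 42,297 (Zephyr-4)
The (k+1)-th unit-bid is $39,860.
Allocation: Sable 4, Zephyr 4. Every unit priced at $39,860.
Revenue = 8 × 39,860 = $318,880.

Total revenue: $318,880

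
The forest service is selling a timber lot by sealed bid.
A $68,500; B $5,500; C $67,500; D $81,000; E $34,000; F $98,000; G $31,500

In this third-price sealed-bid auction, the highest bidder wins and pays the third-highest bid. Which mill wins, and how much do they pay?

F pays $68,500

Sorting bids: 98,000 (F) > 81,000 (D) > 68,500 (A) > 67,500 (C) > 34,000 (E) > 31,500 (G) > …
F wins; payment is bid #3 in the ranking = $68,500.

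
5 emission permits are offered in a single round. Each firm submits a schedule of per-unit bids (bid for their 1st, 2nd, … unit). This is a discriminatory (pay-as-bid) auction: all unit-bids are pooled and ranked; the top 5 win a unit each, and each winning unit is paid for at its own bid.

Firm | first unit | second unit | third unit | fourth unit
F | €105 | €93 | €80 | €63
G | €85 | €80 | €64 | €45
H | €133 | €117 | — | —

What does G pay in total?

G pays €85

Pooled unit-bids ranked (top 5): 133 (H-1), 117 (H-2), 105 (F-1), 93 (F-2), 85 (G-1)
Next rejected bid: €80 (not a price — pay-as-bid).
G's winning unit-bids: 85 = €85.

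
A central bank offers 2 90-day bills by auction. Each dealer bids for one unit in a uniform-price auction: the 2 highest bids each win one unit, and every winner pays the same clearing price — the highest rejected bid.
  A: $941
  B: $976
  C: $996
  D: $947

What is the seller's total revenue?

Total revenue: $1,894

Bids ranked high→low: 996 (C), 976 (B), 947 (D), 941 (A)
The 2 highest are C, B.
Highest unsuccessful bid: $947 → clearing price.
Total revenue = 2 × $947 = $1,894.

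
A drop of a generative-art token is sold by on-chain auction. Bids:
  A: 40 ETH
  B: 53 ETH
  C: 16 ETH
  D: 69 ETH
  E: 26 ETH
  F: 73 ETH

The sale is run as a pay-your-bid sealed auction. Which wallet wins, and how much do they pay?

Bids in order: 73 (F) > 69 (D) > 53 (B) > 40 (A) > 26 (E) > 16 (C)
F is highest → pays own bid, 73 ETH.

F pays 73 ETH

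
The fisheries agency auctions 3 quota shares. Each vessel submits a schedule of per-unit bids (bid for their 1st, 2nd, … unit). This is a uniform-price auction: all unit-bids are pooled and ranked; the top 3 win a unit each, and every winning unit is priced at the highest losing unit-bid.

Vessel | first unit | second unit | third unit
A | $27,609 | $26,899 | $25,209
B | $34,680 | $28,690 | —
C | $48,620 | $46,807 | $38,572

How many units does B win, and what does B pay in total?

B: 0 units, pays $0

Pooled unit-bids ranked (top 3): 48,620 (C-1), 46,807 (C-2), 38,572 (C-3)
First bid not allocated: $34,680.
B wins 0 unit(s) at $34,680 each.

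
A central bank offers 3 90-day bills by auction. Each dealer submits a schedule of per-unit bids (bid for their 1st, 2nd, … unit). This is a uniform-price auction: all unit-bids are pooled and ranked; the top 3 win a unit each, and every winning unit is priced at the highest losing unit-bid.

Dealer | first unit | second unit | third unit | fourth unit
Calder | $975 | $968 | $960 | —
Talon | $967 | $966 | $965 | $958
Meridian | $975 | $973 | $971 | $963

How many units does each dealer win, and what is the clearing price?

Pooled unit-bids ranked (top 3): 975 (Calder-1), 975 (Meridian-1), 973 (Meridian-2)
Highest rejected unit-bid = $971.
Allocation: Calder 1, Meridian 2.

Calder 1, Meridian 2; clearing price $971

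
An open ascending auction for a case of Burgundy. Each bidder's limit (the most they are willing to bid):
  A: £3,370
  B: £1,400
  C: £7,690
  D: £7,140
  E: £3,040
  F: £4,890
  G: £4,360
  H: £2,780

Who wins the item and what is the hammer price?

C wins at £7,140

Limits in order: 7,690 (C) > 7,140 (D) > 4,890 (F) > 4,360 (G) > 3,370 (A) > 3,040 (E) > …
Bidding ends when D exits at £7,140; C takes it.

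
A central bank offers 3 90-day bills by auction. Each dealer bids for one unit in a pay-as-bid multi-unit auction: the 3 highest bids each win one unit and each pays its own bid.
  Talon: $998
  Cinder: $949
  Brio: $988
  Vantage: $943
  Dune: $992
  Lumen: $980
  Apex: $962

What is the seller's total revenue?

Total revenue: $2,978

Ordering the bids: 998 (Talon), 992 (Dune), 988 (Brio), 980 (Lumen), 962 (Apex), …
Top 3: Talon, Dune, Brio.
Total revenue = 998 + 992 + 988 = $2,978.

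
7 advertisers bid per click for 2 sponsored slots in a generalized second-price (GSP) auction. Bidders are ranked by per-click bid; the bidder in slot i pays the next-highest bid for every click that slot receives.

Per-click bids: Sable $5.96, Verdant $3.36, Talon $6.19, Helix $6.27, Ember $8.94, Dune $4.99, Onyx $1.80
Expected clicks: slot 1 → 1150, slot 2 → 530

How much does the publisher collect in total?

Sorting advertisers: $8.94 (Ember) > $6.27 (Helix) > $6.19 (Talon) > …
Slot 1: Ember pays $6.27 × 1150 = $7210.50
Slot 2: Helix pays $6.19 × 530 = $3280.70
Total = $10491.20

Total revenue: $10491.20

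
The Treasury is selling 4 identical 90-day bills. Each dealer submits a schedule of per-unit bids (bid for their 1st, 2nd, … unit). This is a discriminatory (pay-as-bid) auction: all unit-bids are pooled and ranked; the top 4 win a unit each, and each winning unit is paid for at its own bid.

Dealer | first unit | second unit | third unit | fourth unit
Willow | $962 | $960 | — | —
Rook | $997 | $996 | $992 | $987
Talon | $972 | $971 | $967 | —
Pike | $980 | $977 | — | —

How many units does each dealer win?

Pooled unit-bids ranked (top 4): 997 (Rook-1), 996 (Rook-2), 992 (Rook-3), 987 (Rook-4)
Next rejected bid: $980 (not a price — pay-as-bid).
Allocation: Rook 4.

Rook 4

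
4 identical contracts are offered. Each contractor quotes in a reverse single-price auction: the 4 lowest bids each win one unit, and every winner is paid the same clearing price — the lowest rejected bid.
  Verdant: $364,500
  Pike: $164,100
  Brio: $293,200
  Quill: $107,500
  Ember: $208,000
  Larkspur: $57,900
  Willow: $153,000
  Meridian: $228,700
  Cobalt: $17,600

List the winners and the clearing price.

Cobalt, Larkspur, Quill, Willow; each is paid $164,100

Sorting: 17,600 (Cobalt), 57,900 (Larkspur), 107,500 (Quill), 153,000 (Willow), 164,100 (Pike), 208,000 (Ember), …
Lowest 4: Cobalt, Larkspur, Quill, Willow.
Lowest unsuccessful bid: $164,100 → clearing price.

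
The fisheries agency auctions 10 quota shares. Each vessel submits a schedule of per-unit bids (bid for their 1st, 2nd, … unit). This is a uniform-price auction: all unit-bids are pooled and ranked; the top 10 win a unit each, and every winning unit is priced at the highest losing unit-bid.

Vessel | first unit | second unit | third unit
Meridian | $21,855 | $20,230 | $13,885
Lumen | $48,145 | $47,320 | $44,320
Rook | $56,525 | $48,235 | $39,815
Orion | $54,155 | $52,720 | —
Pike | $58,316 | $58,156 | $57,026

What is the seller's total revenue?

All unit-bids, highest first — top 10: 58,316 (Pike-1), 58,156 (Pike-2), 57,026 (Pike-3), 56,525 (Rook-1), 54,155 (Orion-1), 52,720 (Orion-2), 48,235 (Rook-2), 48,145 (Lumen-1), 47,320 (Lumen-2), 44,320 (Lumen-3)
Highest rejected unit-bid = $39,815.
Allocation: Lumen 3, Orion 2, Pike 3, Rook 2. Every unit priced at $39,815.
Revenue = 10 × 39,815 = $398,150.

Total revenue: $398,150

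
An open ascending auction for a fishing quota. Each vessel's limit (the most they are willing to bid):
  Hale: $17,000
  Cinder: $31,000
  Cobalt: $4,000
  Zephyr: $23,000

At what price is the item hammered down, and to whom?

Cinder wins at $23,000

Sorting limits: 31,000 (Cinder) > 23,000 (Zephyr) > 17,000 (Hale) > 4,000 (Cobalt)
Once the price passes $23,000, only Cinder is left; the hammer falls at Zephyr's limit of $23,000.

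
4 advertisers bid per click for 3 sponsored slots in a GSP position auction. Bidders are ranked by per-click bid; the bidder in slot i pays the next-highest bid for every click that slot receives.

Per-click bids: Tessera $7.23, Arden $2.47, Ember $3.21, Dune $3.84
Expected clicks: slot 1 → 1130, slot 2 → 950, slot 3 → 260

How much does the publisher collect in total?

Ranked by bid: $7.23 (Tessera) > $3.84 (Dune) > $3.21 (Ember) > $2.47 (Arden)
Slot 1: Tessera pays $3.84 × 1130 = $4339.20
Slot 2: Dune pays $3.21 × 950 = $3049.50
Slot 3: Ember pays $2.47 × 260 = $642.20
Total = $8030.90

Total revenue: $8030.90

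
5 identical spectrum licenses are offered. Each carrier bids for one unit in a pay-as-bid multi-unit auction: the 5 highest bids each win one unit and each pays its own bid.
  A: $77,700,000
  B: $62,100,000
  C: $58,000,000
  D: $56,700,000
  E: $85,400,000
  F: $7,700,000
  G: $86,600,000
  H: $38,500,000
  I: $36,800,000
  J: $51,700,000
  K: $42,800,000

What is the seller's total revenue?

Ordering the bids: 86,600,000 (G), 85,400,000 (E), 77,700,000 (A), 62,100,000 (B), 58,000,000 (C), 56,700,000 (D), 51,700,000 (J), …
Winners (5 units): G, E, A, B, C.
Total revenue = 86,600,000 + 85,400,000 + 77,700,000 + 62,100,000 + 58,000,000 = $369,800,000.

Total revenue: $369,800,000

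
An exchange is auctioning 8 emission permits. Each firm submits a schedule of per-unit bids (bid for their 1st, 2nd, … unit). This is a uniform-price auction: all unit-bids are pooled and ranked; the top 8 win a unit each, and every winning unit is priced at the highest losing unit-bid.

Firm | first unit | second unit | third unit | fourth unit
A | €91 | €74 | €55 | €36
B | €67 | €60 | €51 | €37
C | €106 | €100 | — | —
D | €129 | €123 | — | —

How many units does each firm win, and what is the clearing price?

A 2, B 2, C 2, D 2; clearing price €55

All unit-bids, highest first — top 8: 129 (D-1), 123 (D-2), 106 (C-1), 100 (C-2), 91 (A-1), 74 (A-2), 67 (B-1), 60 (B-2)
Highest rejected unit-bid = €55.
Allocation: A 2, B 2, C 2, D 2.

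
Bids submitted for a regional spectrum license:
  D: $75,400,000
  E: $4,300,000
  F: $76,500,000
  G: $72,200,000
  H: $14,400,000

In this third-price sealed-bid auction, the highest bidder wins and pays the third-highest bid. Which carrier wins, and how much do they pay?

Rule: the highest bidder wins and pays the third-highest bid.
Bids in order: 76,500,000 (F) > 75,400,000 (D) > 72,200,000 (G) > 14,400,000 (H) > 4,300,000 (E)
F wins; payment is bid #3 in the ranking = $72,200,000.

F pays $72,200,000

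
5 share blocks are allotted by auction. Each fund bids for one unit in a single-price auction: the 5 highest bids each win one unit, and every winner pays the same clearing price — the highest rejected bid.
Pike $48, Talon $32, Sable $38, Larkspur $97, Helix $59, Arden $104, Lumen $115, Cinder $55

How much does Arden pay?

Bids ranked high→low: 115 (Lumen), 104 (Arden), 97 (Larkspur), 59 (Helix), 55 (Cinder), 48 (Pike), 38 (Sable), …
Top 5: Lumen, Arden, Larkspur, Helix, Cinder.
Clearing price = highest rejected bid = $48.
Arden wins → pays $48.

Arden pays $48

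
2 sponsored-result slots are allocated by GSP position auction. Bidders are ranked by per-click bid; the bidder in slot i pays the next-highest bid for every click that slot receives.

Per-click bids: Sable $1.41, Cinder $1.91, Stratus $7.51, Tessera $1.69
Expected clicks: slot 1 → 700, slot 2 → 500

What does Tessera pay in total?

Sorting advertisers: $7.51 (Stratus) > $1.91 (Cinder) > $1.69 (Tessera) > …
Tessera ranks below slot 2 → no slot, pays nothing.

Tessera pays $0.00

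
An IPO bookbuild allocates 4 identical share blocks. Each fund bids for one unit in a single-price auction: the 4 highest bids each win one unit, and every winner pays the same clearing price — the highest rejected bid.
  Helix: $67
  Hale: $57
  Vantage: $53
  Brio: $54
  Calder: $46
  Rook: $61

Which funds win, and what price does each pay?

Helix, Rook, Hale, Brio; each pays $53

Ordering the bids: 67 (Helix), 61 (Rook), 57 (Hale), 54 (Brio), 53 (Vantage), 46 (Calder)
The 4 highest are Helix, Rook, Hale, Brio.
Clearing price = highest rejected bid = $53.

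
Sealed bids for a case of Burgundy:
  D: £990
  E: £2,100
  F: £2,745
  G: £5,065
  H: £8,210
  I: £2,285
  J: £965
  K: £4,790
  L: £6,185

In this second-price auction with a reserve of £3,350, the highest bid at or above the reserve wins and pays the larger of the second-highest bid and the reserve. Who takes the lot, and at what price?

H pays £6,185

Bids in order: 8,210 (H) > 6,185 (L) > 5,065 (G) > 4,790 (K) > 2,745 (F) > 2,285 (I) > …
H has the top bid at or above the reserve (£8,210).
Second-highest bid £6,185 exceeds the reserve £3,350 → payment £6,185.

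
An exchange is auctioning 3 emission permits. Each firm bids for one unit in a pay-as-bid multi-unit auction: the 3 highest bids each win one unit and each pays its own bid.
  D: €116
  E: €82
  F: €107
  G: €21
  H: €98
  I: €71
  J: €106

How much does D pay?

Bids ranked high→low: 116 (D), 107 (F), 106 (J), 98 (H), 82 (E), …
The 3 highest are D, F, J.
D wins → own bid €116.

D pays €116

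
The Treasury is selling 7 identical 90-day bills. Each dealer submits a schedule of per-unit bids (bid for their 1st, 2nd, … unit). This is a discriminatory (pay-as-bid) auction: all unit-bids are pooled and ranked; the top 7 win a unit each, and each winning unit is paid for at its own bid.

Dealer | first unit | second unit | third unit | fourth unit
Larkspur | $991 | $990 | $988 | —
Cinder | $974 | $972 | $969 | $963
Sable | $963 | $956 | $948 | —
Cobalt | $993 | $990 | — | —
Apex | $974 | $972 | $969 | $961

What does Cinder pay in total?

All unit-bids, highest first — top 7: 993 (Cobalt-1), 991 (Larkspur-1), 990 (Larkspur-2), 990 (Cobalt-2), 988 (Larkspur-3), 974 (Cinder-1), 974 (Apex-1)
Next rejected bid: $972 (not a price — pay-as-bid).
Cinder's winning unit-bids: 974 = $974.

Cinder pays $974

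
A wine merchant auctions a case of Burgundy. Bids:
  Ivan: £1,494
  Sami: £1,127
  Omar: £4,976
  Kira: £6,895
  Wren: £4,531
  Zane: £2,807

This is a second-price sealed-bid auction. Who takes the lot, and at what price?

Kira pays £4,976

Bids ranked: 6,895 (Kira) > 4,976 (Omar) > 4,531 (Wren) > 2,807 (Zane) > 1,494 (Ivan) > 1,127 (Sami)
Second-price: Kira pays Omar's bid of £4,976.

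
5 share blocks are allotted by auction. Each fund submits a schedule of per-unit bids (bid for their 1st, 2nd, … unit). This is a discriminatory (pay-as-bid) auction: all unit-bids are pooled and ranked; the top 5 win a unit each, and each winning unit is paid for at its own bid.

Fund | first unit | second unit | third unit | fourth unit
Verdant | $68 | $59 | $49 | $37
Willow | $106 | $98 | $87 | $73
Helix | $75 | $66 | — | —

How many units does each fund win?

Pooled unit-bids ranked (top 5): 106 (Willow-1), 98 (Willow-2), 87 (Willow-3), 75 (Helix-1), 73 (Willow-4)
Next rejected bid: $68 (not a price — pay-as-bid).
Allocation: Helix 1, Willow 4.

Helix 1, Willow 4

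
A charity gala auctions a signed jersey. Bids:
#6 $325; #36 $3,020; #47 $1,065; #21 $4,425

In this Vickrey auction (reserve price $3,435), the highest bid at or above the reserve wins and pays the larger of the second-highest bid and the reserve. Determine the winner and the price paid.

#21 pays $3,435

Bids ranked: 4,425 (#21) > 3,020 (#36) > 1,065 (#47) > 325 (#6)
Highest eligible bid: #21 at $4,425.
Second-highest bid $3,020 is below the reserve $3,435, so the reserve binds → payment $3,435.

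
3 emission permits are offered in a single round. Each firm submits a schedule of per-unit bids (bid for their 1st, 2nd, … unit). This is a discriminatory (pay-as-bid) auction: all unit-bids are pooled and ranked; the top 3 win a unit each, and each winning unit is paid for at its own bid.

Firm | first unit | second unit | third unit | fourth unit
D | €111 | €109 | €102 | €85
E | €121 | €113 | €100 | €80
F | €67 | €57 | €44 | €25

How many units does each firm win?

D 1, E 2

Pooled unit-bids ranked (top 3): 121 (E-1), 113 (E-2), 111 (D-1)
Next rejected bid: €109 (not a price — pay-as-bid).
Allocation: D 1, E 2.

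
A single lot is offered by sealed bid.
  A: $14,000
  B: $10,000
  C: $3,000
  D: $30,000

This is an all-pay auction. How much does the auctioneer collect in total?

Total revenue: $57,000

Sorting bids: 30,000 (D) > 14,000 (A) > 10,000 (B) > 3,000 (C)
D wins with the top bid; all bids are sunk regardless.
Every bidder forfeits their bid regardless of winning.
Revenue = 14,000 + 10,000 + 3,000 + 30,000 = $57,000.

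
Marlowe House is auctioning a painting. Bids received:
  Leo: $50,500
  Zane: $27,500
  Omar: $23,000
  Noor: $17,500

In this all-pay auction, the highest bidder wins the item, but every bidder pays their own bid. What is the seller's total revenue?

Bids in order: 50,500 (Leo) > 27,500 (Zane) > 23,000 (Omar) > 17,500 (Noor)
Every bidder forfeits their bid regardless of winning.
Revenue = 50,500 + 27,500 + 23,000 + 17,500 = $118,500.

Total revenue: $118,500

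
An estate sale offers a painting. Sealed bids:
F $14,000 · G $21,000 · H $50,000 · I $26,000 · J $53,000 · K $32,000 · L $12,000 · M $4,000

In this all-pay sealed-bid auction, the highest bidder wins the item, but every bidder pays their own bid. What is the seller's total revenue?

Rule: the highest bidder wins the item, but every bidder pays their own bid.
Sorting bids: 53,000 (J) > 50,000 (H) > 32,000 (K) > 26,000 (I) > 21,000 (G) > 14,000 (F) > …
J wins with the top bid; all bids are sunk regardless.
Every bidder forfeits their bid regardless of winning.
Revenue = 14,000 + 21,000 + 50,000 + 26,000 + 53,000 + 32,000 + 12,000 + 4,000 = $212,000.

Total revenue: $212,000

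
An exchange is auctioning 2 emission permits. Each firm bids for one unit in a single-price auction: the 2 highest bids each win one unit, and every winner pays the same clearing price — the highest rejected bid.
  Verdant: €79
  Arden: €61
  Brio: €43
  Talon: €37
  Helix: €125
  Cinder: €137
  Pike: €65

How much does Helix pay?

Helix pays €79

Bids ranked high→low: 137 (Cinder), 125 (Helix), 79 (Verdant), 65 (Pike), …
Top 2: Cinder, Helix.
Clearing price = highest rejected bid = €79.
Helix wins → pays €79.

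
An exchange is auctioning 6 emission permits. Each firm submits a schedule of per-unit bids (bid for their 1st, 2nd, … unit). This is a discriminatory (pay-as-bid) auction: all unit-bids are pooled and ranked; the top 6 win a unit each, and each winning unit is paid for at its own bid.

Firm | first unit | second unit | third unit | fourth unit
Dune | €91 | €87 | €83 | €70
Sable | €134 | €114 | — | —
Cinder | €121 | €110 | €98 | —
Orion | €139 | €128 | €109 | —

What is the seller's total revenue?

All unit-bids, highest first — top 6: 139 (Orion-1), 134 (Sable-1), 128 (Orion-2), 121 (Cinder-1), 114 (Sable-2), 110 (Cinder-2)
Next rejected bid: €109 (not a price — pay-as-bid).
Each winning unit pays its own bid.
Revenue = 139 + 134 + 128 + 121 + 114 + 110 = €746.

Total revenue: €746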